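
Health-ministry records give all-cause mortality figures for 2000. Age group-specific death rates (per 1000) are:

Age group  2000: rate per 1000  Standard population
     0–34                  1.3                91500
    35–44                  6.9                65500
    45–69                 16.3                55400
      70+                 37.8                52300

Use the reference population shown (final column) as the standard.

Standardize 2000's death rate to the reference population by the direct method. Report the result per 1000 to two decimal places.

Standard total = 264700; weights = 0.3457, 0.2474, 0.2093, 0.1976.
Standardized rate: 0.3457×1.3 + 0.2474×6.9 + 0.2093×16.3 + 0.1976×37.8 = 13.0369 per 1000.

13.04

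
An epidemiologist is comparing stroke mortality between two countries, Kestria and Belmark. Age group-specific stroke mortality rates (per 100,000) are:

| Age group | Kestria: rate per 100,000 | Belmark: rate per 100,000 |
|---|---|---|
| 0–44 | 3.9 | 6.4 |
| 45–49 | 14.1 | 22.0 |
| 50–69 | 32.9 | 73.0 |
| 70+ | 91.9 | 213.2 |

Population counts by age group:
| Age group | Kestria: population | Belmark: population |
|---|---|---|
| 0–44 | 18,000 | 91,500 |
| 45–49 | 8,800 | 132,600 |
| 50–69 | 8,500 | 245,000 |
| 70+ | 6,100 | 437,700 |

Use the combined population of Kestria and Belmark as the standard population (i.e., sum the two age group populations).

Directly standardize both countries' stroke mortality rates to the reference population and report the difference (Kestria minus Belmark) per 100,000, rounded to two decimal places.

Combined standard total = 948,200; weights = 0.1155, 0.1491, 0.2673, 0.4680.
Kestria: 0.1155×3.9 + 0.1491×14.1 + 0.2673×32.9 + 0.4680×91.9 = 54.3621 per 100,000.
Belmark: 0.1155×6.4 + 0.1491×22.0 + 0.2673×73.0 + 0.4680×213.2 = 123.3234 per 100,000.
Difference = 54.3621 − 123.3234 = -68.9613.

-68.96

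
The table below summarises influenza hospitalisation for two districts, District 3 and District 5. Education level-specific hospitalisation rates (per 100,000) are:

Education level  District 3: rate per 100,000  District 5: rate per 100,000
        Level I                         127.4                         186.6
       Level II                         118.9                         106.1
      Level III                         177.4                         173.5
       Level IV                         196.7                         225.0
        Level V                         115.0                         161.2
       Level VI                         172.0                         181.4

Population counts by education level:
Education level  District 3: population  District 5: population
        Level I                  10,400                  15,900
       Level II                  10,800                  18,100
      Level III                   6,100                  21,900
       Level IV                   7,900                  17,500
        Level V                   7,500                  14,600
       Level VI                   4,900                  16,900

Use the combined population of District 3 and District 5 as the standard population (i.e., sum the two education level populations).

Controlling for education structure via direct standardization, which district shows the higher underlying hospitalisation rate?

Combined standard total = 152,500; weights = 0.1725, 0.1895, 0.1836, 0.1666, 0.1449, 0.1430.
District 3: 0.1725×127.4 + 0.1895×118.9 + 0.1836×177.4 + 0.1666×196.7 + 0.1449×115.0 + 0.1430×172.0 = 151.0906 per 100,000.
District 5: 0.1725×186.6 + 0.1895×106.1 + 0.1836×173.5 + 0.1666×225.0 + 0.1449×161.2 + 0.1430×181.4 = 170.9109 per 100,000.

District 5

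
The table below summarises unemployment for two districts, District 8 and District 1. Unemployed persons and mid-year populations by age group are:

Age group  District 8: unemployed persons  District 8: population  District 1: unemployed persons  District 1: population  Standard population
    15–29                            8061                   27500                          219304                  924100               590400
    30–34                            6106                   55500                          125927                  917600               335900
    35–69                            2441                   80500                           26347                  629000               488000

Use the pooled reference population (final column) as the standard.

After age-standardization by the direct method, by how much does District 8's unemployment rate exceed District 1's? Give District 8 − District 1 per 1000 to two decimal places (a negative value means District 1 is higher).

12.84

Age-specific rates per 1000 for District 8: 293.127, 110.018, 30.323.
For District 1: 237.316, 137.235, 41.887.
Standard total = 1414300; weights = 0.4175, 0.2375, 0.3450.
District 8: 0.4175×293.127 + 0.2375×110.018 + 0.3450×30.323 = 158.9585 per 1000.
District 1: 0.4175×237.316 + 0.2375×137.235 + 0.3450×41.887 = 146.1145 per 1000.
Difference = 158.9585 − 146.1145 = 12.8440.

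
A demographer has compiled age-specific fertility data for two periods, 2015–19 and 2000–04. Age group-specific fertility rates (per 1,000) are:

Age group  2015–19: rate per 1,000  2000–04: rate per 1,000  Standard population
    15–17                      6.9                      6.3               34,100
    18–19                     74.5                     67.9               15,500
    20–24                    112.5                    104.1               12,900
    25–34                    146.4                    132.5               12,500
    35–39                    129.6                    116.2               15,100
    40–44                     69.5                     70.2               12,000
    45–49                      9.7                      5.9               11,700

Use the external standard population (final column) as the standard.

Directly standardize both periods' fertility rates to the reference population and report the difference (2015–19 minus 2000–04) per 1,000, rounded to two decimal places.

Standard total = 113,800; weights = 0.2996, 0.1362, 0.1134, 0.1098, 0.1327, 0.1054, 0.1028.
2015–19: 0.2996×6.9 + 0.1362×74.5 + 0.1134×112.5 + 0.1098×146.4 + 0.1327×129.6 + 0.1054×69.5 + 0.1028×9.7 = 66.5707 per 1,000.
2000–04: 0.2996×6.3 + 0.1362×67.9 + 0.1134×104.1 + 0.1098×132.5 + 0.1327×116.2 + 0.1054×70.2 + 0.1028×5.9 = 60.9180 per 1,000.
Difference = 66.5707 − 60.9180 = 5.6526.

5.65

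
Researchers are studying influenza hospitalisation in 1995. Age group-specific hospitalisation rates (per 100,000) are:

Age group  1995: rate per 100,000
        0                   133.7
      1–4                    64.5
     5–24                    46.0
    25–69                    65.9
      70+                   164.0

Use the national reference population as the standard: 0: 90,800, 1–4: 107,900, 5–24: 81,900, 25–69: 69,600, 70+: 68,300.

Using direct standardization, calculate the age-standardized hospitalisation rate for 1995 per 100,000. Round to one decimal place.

Standard total = 418,500; weights = 0.2170, 0.2578, 0.1957, 0.1663, 0.1632.
Standardized rate: 0.2170×133.7 + 0.2578×64.5 + 0.1957×46.0 + 0.1663×65.9 + 0.1632×164.0 = 92.3650 per 100,000.

92.4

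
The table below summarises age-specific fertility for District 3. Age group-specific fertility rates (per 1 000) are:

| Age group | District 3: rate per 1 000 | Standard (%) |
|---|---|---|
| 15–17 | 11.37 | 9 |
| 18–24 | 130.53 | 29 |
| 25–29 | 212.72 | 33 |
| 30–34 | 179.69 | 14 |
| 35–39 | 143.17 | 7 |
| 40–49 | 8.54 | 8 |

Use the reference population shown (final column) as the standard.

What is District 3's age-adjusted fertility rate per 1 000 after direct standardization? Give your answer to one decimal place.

Standard weights: 0.09, 0.29, 0.33, 0.14, 0.07, 0.08.
Standardized rate: 0.0900×11.37 + 0.2900×130.53 + 0.3300×212.72 + 0.1400×179.69 + 0.0700×143.17 + 0.0800×8.54 = 144.9363 per 1 000.

144.9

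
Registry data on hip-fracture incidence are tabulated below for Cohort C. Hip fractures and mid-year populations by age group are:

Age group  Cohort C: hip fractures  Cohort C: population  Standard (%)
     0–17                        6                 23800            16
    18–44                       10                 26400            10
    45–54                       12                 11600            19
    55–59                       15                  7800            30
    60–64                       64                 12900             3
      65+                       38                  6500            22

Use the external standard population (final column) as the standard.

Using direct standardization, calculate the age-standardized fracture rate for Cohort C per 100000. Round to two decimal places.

Age-specific rates per 100000 for Cohort C: 25.21, 37.88, 103.45, 192.31, 496.12, 584.62.
Standard weights: 0.16, 0.10, 0.19, 0.30, 0.03, 0.22.
Standardized rate: 0.1600×25.21 + 0.1000×37.88 + 0.1900×103.45 + 0.3000×192.31 + 0.0300×496.12 + 0.2200×584.62 = 228.6681 per 100000.

228.67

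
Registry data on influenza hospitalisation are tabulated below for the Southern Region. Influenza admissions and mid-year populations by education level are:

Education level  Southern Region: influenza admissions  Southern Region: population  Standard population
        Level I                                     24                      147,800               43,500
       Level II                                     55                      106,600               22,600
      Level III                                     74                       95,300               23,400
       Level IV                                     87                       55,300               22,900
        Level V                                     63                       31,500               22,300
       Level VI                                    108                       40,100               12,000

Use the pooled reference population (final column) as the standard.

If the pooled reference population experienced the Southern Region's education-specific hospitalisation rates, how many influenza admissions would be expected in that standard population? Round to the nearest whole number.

Education-specific rates per 100,000 for the Southern Region: 16.24, 51.59, 77.65, 157.32, 200.00, 269.33.
Expected influenza admissions = Σ (standard pop × education-specific rate ÷ 100,000)
= 43,500×16.24/100,000 + 22,600×51.59/100,000 + 23,400×77.65/100,000 + 22,900×157.32/100,000 + 22,300×200.00/100,000 + 12,000×269.33/100,000
= 7.06 + 11.66 + 18.17 + 36.03 + 44.60 + 32.32 = 149.84.

150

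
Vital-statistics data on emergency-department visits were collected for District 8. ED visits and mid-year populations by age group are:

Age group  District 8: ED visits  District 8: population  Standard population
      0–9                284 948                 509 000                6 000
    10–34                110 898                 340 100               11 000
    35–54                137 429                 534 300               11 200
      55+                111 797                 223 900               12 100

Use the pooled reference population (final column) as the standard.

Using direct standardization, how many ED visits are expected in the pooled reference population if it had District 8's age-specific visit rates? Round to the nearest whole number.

Age-specific rates per 1 000 for District 8: 559.819, 326.075, 257.213, 499.317.
Expected ED visits = Σ (standard pop × age-specific rate ÷ 1 000)
= 6 000×559.819/1 000 + 11 000×326.075/1 000 + 11 200×257.213/1 000 + 12 100×499.317/1 000
= 3358.92 + 3586.82 + 2880.79 + 6041.73 = 15868.26.

15868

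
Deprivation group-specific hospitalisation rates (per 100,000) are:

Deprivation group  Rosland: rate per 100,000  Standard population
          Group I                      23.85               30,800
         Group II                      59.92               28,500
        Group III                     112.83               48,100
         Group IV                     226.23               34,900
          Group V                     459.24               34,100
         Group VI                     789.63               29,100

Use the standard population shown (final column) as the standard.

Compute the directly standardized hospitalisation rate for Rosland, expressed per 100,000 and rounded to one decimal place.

Standard total = 205,500; weights = 0.1499, 0.1387, 0.2341, 0.1698, 0.1659, 0.1416.
Standardized rate: 0.1499×23.85 + 0.1387×59.92 + 0.2341×112.83 + 0.1698×226.23 + 0.1659×459.24 + 0.1416×789.63 = 264.7356 per 100,000.

264.7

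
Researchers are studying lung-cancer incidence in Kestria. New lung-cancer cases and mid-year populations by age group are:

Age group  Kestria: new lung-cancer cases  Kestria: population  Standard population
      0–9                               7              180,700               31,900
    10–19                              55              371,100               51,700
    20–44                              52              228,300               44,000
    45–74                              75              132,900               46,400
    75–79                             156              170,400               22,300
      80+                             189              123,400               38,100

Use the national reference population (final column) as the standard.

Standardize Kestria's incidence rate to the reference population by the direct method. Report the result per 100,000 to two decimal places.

Age-specific rates per 100,000 for Kestria: 3.87, 14.82, 22.78, 56.43, 91.55, 153.16.
Standard total = 234,400; weights = 0.1361, 0.2206, 0.1877, 0.1980, 0.0951, 0.1625.
Standardized rate: 0.1361×3.87 + 0.2206×14.82 + 0.1877×22.78 + 0.1980×56.43 + 0.0951×91.55 + 0.1625×153.16 = 52.8476 per 100,000.

52.85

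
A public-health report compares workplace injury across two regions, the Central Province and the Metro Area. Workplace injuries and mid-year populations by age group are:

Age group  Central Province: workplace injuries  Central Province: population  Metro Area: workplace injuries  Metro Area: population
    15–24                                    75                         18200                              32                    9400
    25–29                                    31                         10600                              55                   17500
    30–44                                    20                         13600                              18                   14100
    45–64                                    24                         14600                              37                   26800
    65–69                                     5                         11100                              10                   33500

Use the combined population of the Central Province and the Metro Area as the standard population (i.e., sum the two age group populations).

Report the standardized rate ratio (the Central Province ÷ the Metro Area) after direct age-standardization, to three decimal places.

Age-specific rates per 10000 for the Central Province: 41.21, 29.25, 14.71, 16.44, 4.50.
For the Metro Area: 34.04, 31.43, 12.77, 13.81, 2.99.
Combined standard total = 169400; weights = 0.1629, 0.1659, 0.1635, 0.2444, 0.2633.
The Central Province: 0.1629×41.21 + 0.1659×29.25 + 0.1635×14.71 + 0.2444×16.44 + 0.2633×4.50 = 19.1733 per 10000.
The Metro Area: 0.1629×34.04 + 0.1659×31.43 + 0.1635×12.77 + 0.2444×13.81 + 0.2633×2.99 = 17.0073 per 10000.
Ratio = 19.1733 ÷ 17.0073 = 1.12736.

1.127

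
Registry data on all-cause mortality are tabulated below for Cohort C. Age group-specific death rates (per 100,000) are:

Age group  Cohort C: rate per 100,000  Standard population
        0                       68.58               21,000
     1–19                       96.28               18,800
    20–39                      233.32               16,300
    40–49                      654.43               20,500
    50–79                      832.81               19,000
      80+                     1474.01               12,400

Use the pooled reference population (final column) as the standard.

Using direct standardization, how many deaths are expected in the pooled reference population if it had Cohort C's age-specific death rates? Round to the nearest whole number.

Expected deaths = Σ (standard pop × age-specific rate ÷ 100,000)
= 21,000×68.58/100,000 + 18,800×96.28/100,000 + 16,300×233.32/100,000 + 20,500×654.43/100,000 + 19,000×832.81/100,000 + 12,400×1474.01/100,000
= 14.40 + 18.10 + 38.03 + 134.16 + 158.23 + 182.78 = 545.70.

546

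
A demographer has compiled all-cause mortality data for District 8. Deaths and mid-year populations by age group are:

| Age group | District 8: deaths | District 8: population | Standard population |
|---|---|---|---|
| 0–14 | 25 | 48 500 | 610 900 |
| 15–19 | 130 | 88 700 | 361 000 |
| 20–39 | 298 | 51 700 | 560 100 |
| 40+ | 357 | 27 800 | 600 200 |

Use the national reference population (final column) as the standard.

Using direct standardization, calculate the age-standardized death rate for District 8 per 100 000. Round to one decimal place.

552.5

Age-specific rates per 100 000 for District 8: 51.55, 146.56, 576.40, 1284.17.
Standard total = 2 132 200; weights = 0.2865, 0.1693, 0.2627, 0.2815.
Standardized rate: 0.2865×51.55 + 0.1693×146.56 + 0.2627×576.40 + 0.2815×1284.17 = 552.4818 per 100 000.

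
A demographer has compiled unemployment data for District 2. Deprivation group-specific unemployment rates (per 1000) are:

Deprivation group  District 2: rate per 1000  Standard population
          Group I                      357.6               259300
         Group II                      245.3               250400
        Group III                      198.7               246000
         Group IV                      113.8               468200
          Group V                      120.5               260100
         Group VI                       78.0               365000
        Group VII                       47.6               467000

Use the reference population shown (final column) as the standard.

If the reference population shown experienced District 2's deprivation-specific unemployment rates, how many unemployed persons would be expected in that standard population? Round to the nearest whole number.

Expected unemployed persons = Σ (standard pop × deprivation-specific rate ÷ 1000)
= 259300×357.6/1000 + 250400×245.3/1000 + 246000×198.7/1000 + 468200×113.8/1000 + 260100×120.5/1000 + 365000×78.0/1000 + 467000×47.6/1000
= 92725.68 + 61423.12 + 48880.20 + 53281.16 + 31342.05 + 28470.00 + 22229.20 = 338351.41.

338351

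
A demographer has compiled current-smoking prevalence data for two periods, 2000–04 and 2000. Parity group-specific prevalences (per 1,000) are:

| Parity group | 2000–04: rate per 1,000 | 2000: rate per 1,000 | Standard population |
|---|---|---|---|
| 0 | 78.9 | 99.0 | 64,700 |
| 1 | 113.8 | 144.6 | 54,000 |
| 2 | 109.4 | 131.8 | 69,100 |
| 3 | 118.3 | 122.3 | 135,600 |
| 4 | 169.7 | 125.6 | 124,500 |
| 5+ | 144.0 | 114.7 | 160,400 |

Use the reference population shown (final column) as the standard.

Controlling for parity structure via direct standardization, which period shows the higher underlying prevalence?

Standard total = 608,300; weights = 0.1064, 0.0888, 0.1136, 0.2229, 0.2047, 0.2637.
2000–04: 0.1064×78.9 + 0.0888×113.8 + 0.1136×109.4 + 0.2229×118.3 + 0.2047×169.7 + 0.2637×144.0 = 129.9956 per 1,000.
2000: 0.1064×99.0 + 0.0888×144.6 + 0.1136×131.8 + 0.2229×122.3 + 0.2047×125.6 + 0.2637×114.7 = 121.5519 per 1,000.

2000–04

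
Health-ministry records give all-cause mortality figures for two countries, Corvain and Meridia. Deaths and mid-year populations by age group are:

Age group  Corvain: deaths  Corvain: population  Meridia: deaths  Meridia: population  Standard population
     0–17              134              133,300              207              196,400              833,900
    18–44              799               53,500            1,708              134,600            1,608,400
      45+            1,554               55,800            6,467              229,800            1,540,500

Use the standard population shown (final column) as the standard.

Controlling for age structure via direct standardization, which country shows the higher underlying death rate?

Age-specific rates per 100,000 for Corvain: 100.53, 1493.46, 2784.95.
For Meridia: 105.40, 1268.95, 2814.19.
Standard total = 3,982,800; weights = 0.2094, 0.4038, 0.3868.
Corvain: 0.2094×100.53 + 0.4038×1493.46 + 0.3868×2784.95 = 1701.3446 per 100,000.
Meridia: 0.2094×105.40 + 0.4038×1268.95 + 0.3868×2814.19 = 1623.0079 per 100,000.
The crude rates (1025.14 vs 1494.65) would put Meridia higher, but that reflects its age composition; once standardized to a common age structure, Corvain has the higher underlying rate.

Corvain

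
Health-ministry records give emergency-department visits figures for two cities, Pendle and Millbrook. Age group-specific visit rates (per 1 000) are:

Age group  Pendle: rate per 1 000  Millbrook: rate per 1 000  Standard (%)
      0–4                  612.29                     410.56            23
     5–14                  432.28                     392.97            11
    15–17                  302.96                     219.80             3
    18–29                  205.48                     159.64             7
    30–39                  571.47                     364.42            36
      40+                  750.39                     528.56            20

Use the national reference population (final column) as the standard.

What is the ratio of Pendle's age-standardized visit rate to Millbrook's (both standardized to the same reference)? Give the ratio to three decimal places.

Standard weights: 0.23, 0.11, 0.03, 0.07, 0.36, 0.20.
Pendle: 0.2300×612.29 + 0.1100×432.28 + 0.0300×302.96 + 0.0700×205.48 + 0.3600×571.47 + 0.2000×750.39 = 567.6571 per 1 000.
Millbrook: 0.2300×410.56 + 0.1100×392.97 + 0.0300×219.80 + 0.0700×159.64 + 0.3600×364.42 + 0.2000×528.56 = 392.3275 per 1 000.
Ratio = 567.6571 ÷ 392.3275 = 1.44690.

1.447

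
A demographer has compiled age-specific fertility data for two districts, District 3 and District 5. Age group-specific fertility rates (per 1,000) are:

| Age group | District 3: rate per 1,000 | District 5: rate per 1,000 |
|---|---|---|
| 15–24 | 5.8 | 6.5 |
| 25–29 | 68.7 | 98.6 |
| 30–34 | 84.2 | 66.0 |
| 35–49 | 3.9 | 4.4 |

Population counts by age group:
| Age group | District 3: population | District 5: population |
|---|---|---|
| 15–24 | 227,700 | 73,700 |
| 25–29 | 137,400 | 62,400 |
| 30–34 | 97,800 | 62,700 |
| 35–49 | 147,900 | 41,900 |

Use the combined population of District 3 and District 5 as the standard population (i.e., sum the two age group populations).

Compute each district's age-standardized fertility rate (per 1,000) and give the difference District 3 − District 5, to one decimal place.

Combined standard total = 851,500; weights = 0.3540, 0.2346, 0.1885, 0.2229.
District 3: 0.3540×5.8 + 0.2346×68.7 + 0.1885×84.2 + 0.2229×3.9 = 34.9133 per 1,000.
District 5: 0.3540×6.5 + 0.2346×98.6 + 0.1885×66.0 + 0.2229×4.4 = 38.8579 per 1,000.
Difference = 34.9133 − 38.8579 = -3.9446.

-3.9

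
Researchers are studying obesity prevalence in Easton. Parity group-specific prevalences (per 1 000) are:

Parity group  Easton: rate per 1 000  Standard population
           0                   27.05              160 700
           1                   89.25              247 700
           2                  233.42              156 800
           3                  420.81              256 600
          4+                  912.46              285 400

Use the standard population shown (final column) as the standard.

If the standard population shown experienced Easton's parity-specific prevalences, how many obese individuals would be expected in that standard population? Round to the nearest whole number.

Expected obese individuals = Σ (standard pop × parity-specific rate ÷ 1 000)
= 160 700×27.05/1 000 + 247 700×89.25/1 000 + 156 800×233.42/1 000 + 256 600×420.81/1 000 + 285 400×912.46/1 000
= 4346.94 + 22107.22 + 36600.26 + 107979.85 + 260416.08 = 431450.35.

431450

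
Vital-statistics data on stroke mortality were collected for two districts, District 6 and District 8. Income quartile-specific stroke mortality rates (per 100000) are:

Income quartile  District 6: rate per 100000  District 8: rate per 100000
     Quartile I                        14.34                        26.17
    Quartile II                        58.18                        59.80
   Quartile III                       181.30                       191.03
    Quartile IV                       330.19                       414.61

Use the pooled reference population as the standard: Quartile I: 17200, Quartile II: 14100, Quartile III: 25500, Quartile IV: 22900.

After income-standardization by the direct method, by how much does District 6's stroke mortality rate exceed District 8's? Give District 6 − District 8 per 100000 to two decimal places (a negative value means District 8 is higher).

-30.21

Standard total = 79700; weights = 0.2158, 0.1769, 0.3199, 0.2873.
District 6: 0.2158×14.34 + 0.1769×58.18 + 0.3199×181.30 + 0.2873×330.19 = 166.2671 per 100000.
District 8: 0.2158×26.17 + 0.1769×59.80 + 0.3199×191.03 + 0.2873×414.61 = 196.4760 per 100000.
Difference = 166.2671 − 196.4760 = -30.2089.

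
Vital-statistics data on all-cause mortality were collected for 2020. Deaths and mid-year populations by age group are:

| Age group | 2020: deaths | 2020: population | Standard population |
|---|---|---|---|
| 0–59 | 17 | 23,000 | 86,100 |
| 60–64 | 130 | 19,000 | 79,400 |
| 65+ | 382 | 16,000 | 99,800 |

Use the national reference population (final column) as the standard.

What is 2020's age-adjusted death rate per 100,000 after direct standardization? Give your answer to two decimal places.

Age-specific rates per 100,000 for 2020: 73.91, 684.21, 2387.50.
Standard total = 265,300; weights = 0.3245, 0.2993, 0.3762.
Standardized rate: 0.3245×73.91 + 0.2993×684.21 + 0.3762×2387.50 = 1126.8855 per 100,000.

1126.89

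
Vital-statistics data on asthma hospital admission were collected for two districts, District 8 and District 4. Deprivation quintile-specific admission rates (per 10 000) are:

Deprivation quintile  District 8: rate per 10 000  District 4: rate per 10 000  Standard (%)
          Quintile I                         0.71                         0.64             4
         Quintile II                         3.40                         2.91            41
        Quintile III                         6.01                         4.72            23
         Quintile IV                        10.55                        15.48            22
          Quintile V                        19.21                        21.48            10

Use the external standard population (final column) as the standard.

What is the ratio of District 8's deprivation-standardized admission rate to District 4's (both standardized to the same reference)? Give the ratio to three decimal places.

Standard weights: 0.04, 0.41, 0.23, 0.22, 0.10.
District 8: 0.0400×0.71 + 0.4100×3.40 + 0.2300×6.01 + 0.2200×10.55 + 0.1000×19.21 = 7.0467 per 10 000.
District 4: 0.0400×0.64 + 0.4100×2.91 + 0.2300×4.72 + 0.2200×15.48 + 0.1000×21.48 = 7.8579 per 10 000.
Ratio = 7.0467 ÷ 7.8579 = 0.89677.

0.897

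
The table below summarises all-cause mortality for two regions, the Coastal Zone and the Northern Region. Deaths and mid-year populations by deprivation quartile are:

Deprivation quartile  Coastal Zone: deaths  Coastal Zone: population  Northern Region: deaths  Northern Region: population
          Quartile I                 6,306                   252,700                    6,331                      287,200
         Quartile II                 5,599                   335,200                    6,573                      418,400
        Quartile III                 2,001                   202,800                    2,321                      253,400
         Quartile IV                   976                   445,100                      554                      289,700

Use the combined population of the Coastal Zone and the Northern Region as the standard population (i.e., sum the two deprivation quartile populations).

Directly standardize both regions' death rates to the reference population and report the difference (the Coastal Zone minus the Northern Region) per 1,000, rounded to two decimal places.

1.15

Deprivation-specific rates per 1,000 for the Coastal Zone: 24.954, 16.703, 9.867, 2.193.
For the Northern Region: 22.044, 15.710, 9.159, 1.912.
Combined standard total = 2,484,500; weights = 0.2173, 0.3033, 0.1836, 0.2958.
The Coastal Zone: 0.2173×24.954 + 0.3033×16.703 + 0.1836×9.867 + 0.2958×2.193 = 12.9496 per 1,000.
The Northern Region: 0.2173×22.044 + 0.3033×15.710 + 0.1836×9.159 + 0.2958×1.912 = 11.8028 per 1,000.
Difference = 12.9496 − 11.8028 = 1.1467.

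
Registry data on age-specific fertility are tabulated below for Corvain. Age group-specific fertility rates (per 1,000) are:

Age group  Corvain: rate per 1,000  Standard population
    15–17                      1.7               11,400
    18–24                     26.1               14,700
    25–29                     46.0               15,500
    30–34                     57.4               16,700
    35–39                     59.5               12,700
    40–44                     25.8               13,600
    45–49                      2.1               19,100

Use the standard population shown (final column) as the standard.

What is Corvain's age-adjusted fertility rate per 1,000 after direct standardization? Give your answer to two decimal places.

Standard total = 103,700; weights = 0.1099, 0.1418, 0.1495, 0.1610, 0.1225, 0.1311, 0.1842.
Standardized rate: 0.1099×1.7 + 0.1418×26.1 + 0.1495×46.0 + 0.1610×57.4 + 0.1225×59.5 + 0.1311×25.8 + 0.1842×2.1 = 31.0634 per 1,000.

31.06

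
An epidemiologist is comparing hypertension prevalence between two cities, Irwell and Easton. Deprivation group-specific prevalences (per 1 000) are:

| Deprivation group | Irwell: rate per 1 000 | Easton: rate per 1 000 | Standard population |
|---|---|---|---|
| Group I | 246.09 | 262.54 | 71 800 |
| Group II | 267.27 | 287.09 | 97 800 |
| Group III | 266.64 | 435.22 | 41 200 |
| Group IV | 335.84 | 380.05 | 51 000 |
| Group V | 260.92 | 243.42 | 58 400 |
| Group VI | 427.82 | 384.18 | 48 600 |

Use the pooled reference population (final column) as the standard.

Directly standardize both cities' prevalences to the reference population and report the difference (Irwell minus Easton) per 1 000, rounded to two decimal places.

Standard total = 368 800; weights = 0.1947, 0.2652, 0.1117, 0.1383, 0.1584, 0.1318.
Irwell: 0.1947×246.09 + 0.2652×267.27 + 0.1117×266.64 + 0.1383×335.84 + 0.1584×260.92 + 0.1318×427.82 = 292.7100 per 1 000.
Easton: 0.1947×262.54 + 0.2652×287.09 + 0.1117×435.22 + 0.1383×380.05 + 0.1584×243.42 + 0.1318×384.18 = 317.5929 per 1 000.
Difference = 292.7100 − 317.5929 = -24.8829.

-24.88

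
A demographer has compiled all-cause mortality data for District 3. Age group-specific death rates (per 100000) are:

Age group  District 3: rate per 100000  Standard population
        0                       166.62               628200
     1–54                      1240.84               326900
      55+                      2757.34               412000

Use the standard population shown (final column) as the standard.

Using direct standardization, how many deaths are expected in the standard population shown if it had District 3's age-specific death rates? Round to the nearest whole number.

16463

Expected deaths = Σ (standard pop × age-specific rate ÷ 100000)
= 628200×166.62/100000 + 326900×1240.84/100000 + 412000×2757.34/100000
= 1046.71 + 4056.31 + 11360.24 = 16463.25.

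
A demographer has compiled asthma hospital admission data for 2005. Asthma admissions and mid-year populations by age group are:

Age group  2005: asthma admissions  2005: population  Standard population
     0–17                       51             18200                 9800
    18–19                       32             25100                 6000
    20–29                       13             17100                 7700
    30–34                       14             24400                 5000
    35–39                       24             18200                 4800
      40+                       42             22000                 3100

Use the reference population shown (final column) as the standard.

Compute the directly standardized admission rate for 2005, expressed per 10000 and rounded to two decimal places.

Age-specific rates per 10000 for 2005: 28.02, 12.75, 7.60, 5.74, 13.19, 19.09.
Standard total = 36400; weights = 0.2692, 0.1648, 0.2115, 0.1374, 0.1319, 0.0852.
Standardized rate: 0.2692×28.02 + 0.1648×12.75 + 0.2115×7.60 + 0.1374×5.74 + 0.1319×13.19 + 0.0852×19.09 = 15.4070 per 10000.

15.41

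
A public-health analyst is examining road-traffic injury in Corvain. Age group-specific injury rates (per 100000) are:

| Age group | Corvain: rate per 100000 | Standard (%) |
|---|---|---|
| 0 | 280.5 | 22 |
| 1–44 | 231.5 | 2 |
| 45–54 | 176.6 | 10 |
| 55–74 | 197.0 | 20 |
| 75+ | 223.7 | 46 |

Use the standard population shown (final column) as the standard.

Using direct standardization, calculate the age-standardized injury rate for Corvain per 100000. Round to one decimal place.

226.3

Standard weights: 0.22, 0.02, 0.10, 0.20, 0.46.
Standardized rate: 0.2200×280.5 + 0.0200×231.5 + 0.1000×176.6 + 0.2000×197.0 + 0.4600×223.7 = 226.3020 per 100000.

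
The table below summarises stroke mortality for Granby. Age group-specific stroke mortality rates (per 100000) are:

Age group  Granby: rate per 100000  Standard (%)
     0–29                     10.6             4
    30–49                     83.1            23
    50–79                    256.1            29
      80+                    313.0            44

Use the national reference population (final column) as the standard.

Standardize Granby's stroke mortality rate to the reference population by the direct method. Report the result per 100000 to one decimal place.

231.5

Standard weights: 0.04, 0.23, 0.29, 0.44.
Standardized rate: 0.0400×10.6 + 0.2300×83.1 + 0.2900×256.1 + 0.4400×313.0 = 231.5260 per 100000.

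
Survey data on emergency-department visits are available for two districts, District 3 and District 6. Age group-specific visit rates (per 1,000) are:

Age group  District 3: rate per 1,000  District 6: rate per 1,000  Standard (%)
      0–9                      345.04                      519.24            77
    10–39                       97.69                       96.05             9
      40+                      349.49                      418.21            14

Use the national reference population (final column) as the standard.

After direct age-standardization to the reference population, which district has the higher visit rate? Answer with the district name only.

Standard weights: 0.77, 0.09, 0.14.
District 3: 0.7700×345.04 + 0.0900×97.69 + 0.1400×349.49 = 323.4015 per 1,000.
District 6: 0.7700×519.24 + 0.0900×96.05 + 0.1400×418.21 = 467.0087 per 1,000.

District 6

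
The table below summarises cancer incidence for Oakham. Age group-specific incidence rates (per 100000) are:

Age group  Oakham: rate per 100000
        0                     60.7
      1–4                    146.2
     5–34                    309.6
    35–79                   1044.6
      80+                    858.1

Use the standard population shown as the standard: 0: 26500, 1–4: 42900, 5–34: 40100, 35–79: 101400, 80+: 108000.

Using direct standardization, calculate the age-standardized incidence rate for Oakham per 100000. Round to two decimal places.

686.40

Standard total = 318900; weights = 0.0831, 0.1345, 0.1257, 0.3180, 0.3387.
Standardized rate: 0.0831×60.7 + 0.1345×146.2 + 0.1257×309.6 + 0.3180×1044.6 + 0.3387×858.1 = 686.3993 per 100000.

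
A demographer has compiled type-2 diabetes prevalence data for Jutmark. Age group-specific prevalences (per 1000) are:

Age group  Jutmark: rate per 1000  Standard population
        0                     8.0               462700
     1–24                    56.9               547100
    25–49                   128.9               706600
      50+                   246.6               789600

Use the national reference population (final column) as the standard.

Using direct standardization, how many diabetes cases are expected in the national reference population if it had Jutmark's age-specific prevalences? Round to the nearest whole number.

Expected diabetes cases = Σ (standard pop × age-specific rate ÷ 1000)
= 462700×8.0/1000 + 547100×56.9/1000 + 706600×128.9/1000 + 789600×246.6/1000
= 3701.60 + 31129.99 + 91080.74 + 194715.36 = 320627.69.

320628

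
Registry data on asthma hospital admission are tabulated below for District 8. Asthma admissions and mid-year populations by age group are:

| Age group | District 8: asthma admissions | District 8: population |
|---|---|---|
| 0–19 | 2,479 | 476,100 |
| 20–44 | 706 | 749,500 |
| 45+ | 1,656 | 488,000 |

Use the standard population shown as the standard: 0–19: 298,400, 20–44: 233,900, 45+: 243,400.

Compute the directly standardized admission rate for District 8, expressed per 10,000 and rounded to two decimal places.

33.52

Age-specific rates per 10,000 for District 8: 52.07, 9.42, 33.93.
Standard total = 775,700; weights = 0.3847, 0.3015, 0.3138.
Standardized rate: 0.3847×52.07 + 0.3015×9.42 + 0.3138×33.93 = 33.5184 per 10,000.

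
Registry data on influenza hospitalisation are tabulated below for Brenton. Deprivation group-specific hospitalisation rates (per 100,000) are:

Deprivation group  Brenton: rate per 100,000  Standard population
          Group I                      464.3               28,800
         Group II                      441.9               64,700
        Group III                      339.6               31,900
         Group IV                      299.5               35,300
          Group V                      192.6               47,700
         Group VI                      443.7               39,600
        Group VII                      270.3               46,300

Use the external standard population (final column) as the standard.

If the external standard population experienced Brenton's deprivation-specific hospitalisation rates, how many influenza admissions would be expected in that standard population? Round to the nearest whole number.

1026

Expected influenza admissions = Σ (standard pop × deprivation-specific rate ÷ 100,000)
= 28,800×464.3/100,000 + 64,700×441.9/100,000 + 31,900×339.6/100,000 + 35,300×299.5/100,000 + 47,700×192.6/100,000 + 39,600×443.7/100,000 + 46,300×270.3/100,000
= 133.72 + 285.91 + 108.33 + 105.72 + 91.87 + 175.71 + 125.15 = 1026.41.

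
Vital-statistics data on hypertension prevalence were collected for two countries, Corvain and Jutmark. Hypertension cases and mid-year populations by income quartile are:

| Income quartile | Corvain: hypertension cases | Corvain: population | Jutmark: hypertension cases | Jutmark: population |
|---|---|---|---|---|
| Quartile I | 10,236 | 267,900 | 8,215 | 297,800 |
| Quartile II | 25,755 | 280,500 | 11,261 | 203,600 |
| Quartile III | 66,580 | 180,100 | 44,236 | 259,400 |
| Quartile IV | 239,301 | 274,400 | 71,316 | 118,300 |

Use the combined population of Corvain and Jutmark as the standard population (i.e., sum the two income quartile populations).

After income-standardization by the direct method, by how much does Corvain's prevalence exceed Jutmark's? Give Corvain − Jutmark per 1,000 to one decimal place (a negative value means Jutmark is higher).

Income-specific rates per 1,000 for Corvain: 38.208, 91.818, 369.684, 872.088.
For Jutmark: 27.586, 55.309, 170.532, 602.840.
Combined standard total = 1,882,000; weights = 0.3006, 0.2572, 0.2335, 0.2087.
Corvain: 0.3006×38.208 + 0.2572×91.818 + 0.2335×369.684 + 0.2087×872.088 = 303.4052 per 1,000.
Jutmark: 0.3006×27.586 + 0.2572×55.309 + 0.2335×170.532 + 0.2087×602.840 = 188.1321 per 1,000.
Difference = 303.4052 − 188.1321 = 115.2731.

115.3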